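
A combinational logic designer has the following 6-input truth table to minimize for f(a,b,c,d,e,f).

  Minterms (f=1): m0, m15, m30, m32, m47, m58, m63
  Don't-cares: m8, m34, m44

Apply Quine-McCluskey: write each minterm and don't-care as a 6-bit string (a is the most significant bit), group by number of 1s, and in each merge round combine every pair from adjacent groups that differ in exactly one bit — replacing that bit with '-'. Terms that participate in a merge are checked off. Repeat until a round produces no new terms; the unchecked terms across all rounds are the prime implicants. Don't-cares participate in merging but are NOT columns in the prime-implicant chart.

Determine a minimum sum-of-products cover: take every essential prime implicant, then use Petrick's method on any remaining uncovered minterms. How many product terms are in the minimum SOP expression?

Round 0: 000000✓ 001000✓ 001111✓ 011110 100000✓ 100010✓ 101100 101111✓ 111010 111111✓
Round 1: -00000 -01111 00-000 1-1111 1000-0
PIs = {-00000, -01111, 00-000, 011110, 1-1111, 1000-0, 101100, 111010}
Coverage chart:
  m0: -00000,00-000
  m15: -01111 ←essential
  m30: 011110 ←essential
  m32: -00000,1000-0
  m47: -01111,1-1111
  m58: 111010 ←essential
  m63: 1-1111 ←essential
Essential: -01111, 011110, 1-1111, 111010
Petrick residual → -00000
Min cover (5 terms): b'c'd'e'f' + b'cdef + a'bcdef' + acdef + abcd'ef'

5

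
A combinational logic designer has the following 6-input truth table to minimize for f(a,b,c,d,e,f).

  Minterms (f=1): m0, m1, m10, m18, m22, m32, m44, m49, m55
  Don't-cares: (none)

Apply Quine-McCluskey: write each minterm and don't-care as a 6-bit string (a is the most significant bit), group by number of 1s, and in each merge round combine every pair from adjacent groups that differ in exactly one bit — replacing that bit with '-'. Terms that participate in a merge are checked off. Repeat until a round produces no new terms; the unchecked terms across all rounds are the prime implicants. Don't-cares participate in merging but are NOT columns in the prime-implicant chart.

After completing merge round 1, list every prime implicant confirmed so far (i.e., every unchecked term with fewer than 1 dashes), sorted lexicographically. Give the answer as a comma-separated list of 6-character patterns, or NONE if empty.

Round 0: 000000✓ 000001✓ 001010 010010✓ 010110✓ 100000✓ 101100 110001 110111
Round 1: -00000 00000- 010-10
PIs = {-00000, 00000-, 001010, 010-10, 101100, 110001, 110111}

001010, 101100, 110001, 110111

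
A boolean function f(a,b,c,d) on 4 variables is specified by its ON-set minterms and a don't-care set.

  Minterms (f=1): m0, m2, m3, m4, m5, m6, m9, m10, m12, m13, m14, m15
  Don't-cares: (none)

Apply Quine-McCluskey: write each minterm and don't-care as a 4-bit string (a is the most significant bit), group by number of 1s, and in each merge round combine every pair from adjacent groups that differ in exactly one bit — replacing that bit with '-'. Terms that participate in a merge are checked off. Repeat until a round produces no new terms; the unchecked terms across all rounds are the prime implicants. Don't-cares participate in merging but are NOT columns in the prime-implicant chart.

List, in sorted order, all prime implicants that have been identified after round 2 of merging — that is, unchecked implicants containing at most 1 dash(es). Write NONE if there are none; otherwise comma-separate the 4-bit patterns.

size-2^0 implicants → 0000(✓)  0010(✓)  0011(✓)  0100(✓)  0101(✓)  0110(✓)  1001(✓)  1010(✓)  1100(✓)  1101(✓)  1110(✓)  1111(✓)
size-2^1 implicants → -010(✓)  -100(✓)  -101(✓)  -110(✓)  0-00(✓)  0-10(✓)  00-0(✓)  001-  01-0(✓)  010-(✓)  1-01  1-10(✓)  11-0(✓)  11-1(✓)  110-(✓)  111-(✓)
size-2^2 implicants → --10  -1-0  -10-  0--0  11--
Unchecked terms (primes): --10, -1-0, -10-, 0--0, 001-, 1-01, 11--

001-, 1-01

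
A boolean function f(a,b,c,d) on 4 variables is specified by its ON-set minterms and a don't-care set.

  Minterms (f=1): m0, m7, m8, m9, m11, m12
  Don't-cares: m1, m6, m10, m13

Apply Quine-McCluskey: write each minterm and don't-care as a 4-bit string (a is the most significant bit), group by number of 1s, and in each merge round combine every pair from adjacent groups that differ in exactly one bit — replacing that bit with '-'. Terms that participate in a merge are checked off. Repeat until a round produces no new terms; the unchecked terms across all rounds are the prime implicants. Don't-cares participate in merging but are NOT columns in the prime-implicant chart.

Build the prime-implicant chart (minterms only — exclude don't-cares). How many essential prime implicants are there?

4

size-2^0 implicants → 0000(✓)  0001(✓)  0110(✓)  0111(✓)  1000(✓)  1001(✓)  1010(✓)  1011(✓)  1100(✓)  1101(✓)
size-2^1 implicants → -000(✓)  -001(✓)  000-(✓)  011-  1-00(✓)  1-01(✓)  10-0(✓)  10-1(✓)  100-(✓)  101-(✓)  110-(✓)
size-2^2 implicants → -00-  1-0-  10--
Unchecked terms (primes): -00-, 011-, 1-0-, 10--
Minterm coverage:
  m0 ⊆ -00- [E]
  m7 ⊆ 011- [E]
  m8 ⊆ -00-,1-0-,10--
  m9 ⊆ -00-,1-0-,10--
  m11 ⊆ 10-- [E]
  m12 ⊆ 1-0- [E]
E = {-00-, 011-, 1-0-, 10--}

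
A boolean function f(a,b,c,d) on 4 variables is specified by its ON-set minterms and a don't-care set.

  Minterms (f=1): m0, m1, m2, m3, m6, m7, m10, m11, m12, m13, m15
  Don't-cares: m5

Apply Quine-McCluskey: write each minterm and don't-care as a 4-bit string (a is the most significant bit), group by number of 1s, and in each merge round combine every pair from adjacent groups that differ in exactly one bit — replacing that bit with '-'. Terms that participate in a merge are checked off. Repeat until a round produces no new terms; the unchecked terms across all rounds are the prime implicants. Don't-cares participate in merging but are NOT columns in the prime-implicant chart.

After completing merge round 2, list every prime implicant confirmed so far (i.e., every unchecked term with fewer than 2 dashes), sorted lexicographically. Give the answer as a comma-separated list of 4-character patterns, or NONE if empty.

Round 0: 0000✓ 0001✓ 0010✓ 0011✓ 0101✓ 0110✓ 0111✓ 1010✓ 1011✓ 1100✓ 1101✓ 1111✓
Round 1: -010✓ -011✓ -101✓ -111✓ 0-01✓ 0-10✓ 0-11✓ 00-0✓ 00-1✓ 000-✓ 001-✓ 01-1✓ 011-✓ 1-11✓ 101-✓ 11-1✓ 110-
Round 2: --11 -01- -1-1 0--1 0-1- 00--
PIs = {--11, -01-, -1-1, 0--1, 0-1-, 00--, 110-}

110-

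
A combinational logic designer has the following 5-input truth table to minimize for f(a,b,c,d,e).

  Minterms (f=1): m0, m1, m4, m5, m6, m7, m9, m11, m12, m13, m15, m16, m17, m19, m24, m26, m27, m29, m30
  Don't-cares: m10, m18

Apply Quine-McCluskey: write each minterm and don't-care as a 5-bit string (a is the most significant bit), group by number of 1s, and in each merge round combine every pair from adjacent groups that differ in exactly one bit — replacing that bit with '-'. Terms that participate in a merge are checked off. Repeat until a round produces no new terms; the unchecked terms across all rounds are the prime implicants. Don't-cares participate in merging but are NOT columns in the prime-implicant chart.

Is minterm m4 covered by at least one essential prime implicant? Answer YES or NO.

[col 0] 00000*, 00001*, 00100*, 00101*, 00110*, 00111*, 01001*, 01010*, 01011*, 01100*, 01101*, 01111*, 10000*, 10001*, 10010*, 10011*, 11000*, 11010*, 11011*, 11101*, 11110*
[col 1] -0000*, -0001*, -1010*, -1011*, -1101, 0-001*, 0-100*, 0-101*, 0-111*, 00-00*, 00-01*, 0000-*, 001-0*, 001-1*, 0010-*, 0011-*, 01-01*, 01-11*, 010-1*, 0101-*, 011-1*, 0110-*, 1-000*, 1-010*, 1-011*, 100-0*, 100-1*, 1000-*, 1001-*, 11-10, 110-0*, 1101-*
[col 2] -000-, -101-, 0--01, 0-1-1, 0-10-, 00-0-, 001--, 01--1, 1-0-0, 1-01-, 100--
Prime implicants: -000-, -101-, -1101, 0--01, 0-1-1, 0-10-, 00-0-, 001--, 01--1, 1-0-0, 1-01-, 100--, 11-10
PI chart (minterm → PIs covering it):
  0 | -000-,00-0-
  1 | -000-,0--01,00-0-
  4 | 0-10-,00-0-,001--
  5 | 0--01,0-1-1,0-10-,00-0-,001--
  6 | 001--  (sole → essential)
  7 | 0-1-1,001--
  9 | 0--01,01--1
  11 | -101-,01--1
  12 | 0-10-  (sole → essential)
  13 | -1101,0--01,0-1-1,0-10-,01--1
  15 | 0-1-1,01--1
  16 | -000-,1-0-0,100--
  17 | -000-,100--
  19 | 1-01-,100--
  24 | 1-0-0  (sole → essential)
  26 | -101-,1-0-0,1-01-,11-10
  27 | -101-,1-01-
  29 | -1101  (sole → essential)
  30 | 11-10  (sole → essential)
Essential prime implicants: -1101, 0-10-, 001--, 1-0-0, 11-10

YES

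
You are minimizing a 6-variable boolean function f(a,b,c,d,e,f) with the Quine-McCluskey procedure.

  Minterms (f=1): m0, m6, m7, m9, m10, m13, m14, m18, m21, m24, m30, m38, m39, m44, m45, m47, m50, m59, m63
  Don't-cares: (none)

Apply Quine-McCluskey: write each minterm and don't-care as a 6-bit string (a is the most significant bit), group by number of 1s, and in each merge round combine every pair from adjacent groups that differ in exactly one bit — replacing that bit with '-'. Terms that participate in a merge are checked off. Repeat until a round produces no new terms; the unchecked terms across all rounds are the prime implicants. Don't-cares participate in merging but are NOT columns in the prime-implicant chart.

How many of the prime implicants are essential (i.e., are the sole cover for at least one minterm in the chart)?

[col 0] 000000, 000110*, 000111*, 001001*, 001010*, 001101*, 001110*, 010010*, 010101, 011000, 011110*, 100110*, 100111*, 101100*, 101101*, 101111*, 110010*, 111011*, 111111*
[col 1] -00110*, -00111*, -01101, -10010, 0-1110, 00-110, 00011-*, 001-01, 001-10, 1-1111, 10-111, 10011-*, 1011-1, 10110-, 111-11
[col 2] -0011-
Prime implicants: -0011-, -01101, -10010, 0-1110, 00-110, 000000, 001-01, 001-10, 010101, 011000, 1-1111, 10-111, 1011-1, 10110-, 111-11
PI chart (minterm → PIs covering it):
  0 | 000000  (sole → essential)
  6 | -0011-,00-110
  7 | -0011-  (sole → essential)
  9 | 001-01  (sole → essential)
  10 | 001-10  (sole → essential)
  13 | -01101,001-01
  14 | 0-1110,00-110,001-10
  18 | -10010  (sole → essential)
  21 | 010101  (sole → essential)
  24 | 011000  (sole → essential)
  30 | 0-1110  (sole → essential)
  38 | -0011-  (sole → essential)
  39 | -0011-,10-111
  44 | 10110-  (sole → essential)
  45 | -01101,1011-1,10110-
  47 | 1-1111,10-111,1011-1
  50 | -10010  (sole → essential)
  59 | 111-11  (sole → essential)
  63 | 1-1111,111-11
Essential prime implicants: -0011-, -10010, 0-1110, 000000, 001-01, 001-10, 010101, 011000, 10110-, 111-11

10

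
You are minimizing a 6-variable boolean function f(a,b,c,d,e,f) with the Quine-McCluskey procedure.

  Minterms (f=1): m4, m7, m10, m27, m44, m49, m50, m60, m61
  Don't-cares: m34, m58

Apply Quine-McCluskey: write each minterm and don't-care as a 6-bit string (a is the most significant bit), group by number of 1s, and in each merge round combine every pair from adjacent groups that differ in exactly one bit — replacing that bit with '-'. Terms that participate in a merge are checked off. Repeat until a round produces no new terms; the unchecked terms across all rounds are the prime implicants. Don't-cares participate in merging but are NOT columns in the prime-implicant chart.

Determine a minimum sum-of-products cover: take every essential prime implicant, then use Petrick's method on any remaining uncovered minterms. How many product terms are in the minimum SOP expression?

size-2^0 implicants → 000100  000111  001010  011011  100010(✓)  101100(✓)  110001  110010(✓)  111010(✓)  111100(✓)  111101(✓)
size-2^1 implicants → 1-0010  1-1100  11-010  11110-
Unchecked terms (primes): 000100, 000111, 001010, 011011, 1-0010, 1-1100, 11-010, 110001, 11110-
Minterm coverage:
  m4 ⊆ 000100 [E]
  m7 ⊆ 000111 [E]
  m10 ⊆ 001010 [E]
  m27 ⊆ 011011 [E]
  m44 ⊆ 1-1100 [E]
  m49 ⊆ 110001 [E]
  m50 ⊆ 1-0010,11-010
  m60 ⊆ 1-1100,11110-
  m61 ⊆ 11110- [E]
E = {000100, 000111, 001010, 011011, 1-1100, 110001, 11110-}
Petrick residual → 1-0010
Cover = a'b'c'de'f' + a'b'c'def + a'b'cd'ef' + a'bcd'ef + ac'd'ef' + acde'f' + abc'd'e'f + abcde'  |cover|=8

8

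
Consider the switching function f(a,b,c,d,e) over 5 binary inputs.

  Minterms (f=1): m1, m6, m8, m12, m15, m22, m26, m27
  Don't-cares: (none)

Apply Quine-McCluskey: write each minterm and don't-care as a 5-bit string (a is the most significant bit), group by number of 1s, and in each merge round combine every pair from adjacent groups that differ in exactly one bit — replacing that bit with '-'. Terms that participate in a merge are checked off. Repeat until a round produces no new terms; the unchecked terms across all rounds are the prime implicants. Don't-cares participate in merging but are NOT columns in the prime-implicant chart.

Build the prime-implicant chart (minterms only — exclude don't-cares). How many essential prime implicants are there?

size-2^0 implicants → 00001  00110(✓)  01000(✓)  01100(✓)  01111  10110(✓)  11010(✓)  11011(✓)
size-2^1 implicants → -0110  01-00  1101-
Unchecked terms (primes): -0110, 00001, 01-00, 01111, 1101-
Minterm coverage:
  m1 ⊆ 00001 [E]
  m6 ⊆ -0110 [E]
  m8 ⊆ 01-00 [E]
  m12 ⊆ 01-00 [E]
  m15 ⊆ 01111 [E]
  m22 ⊆ -0110 [E]
  m26 ⊆ 1101- [E]
  m27 ⊆ 1101- [E]
E = {-0110, 00001, 01-00, 01111, 1101-}

5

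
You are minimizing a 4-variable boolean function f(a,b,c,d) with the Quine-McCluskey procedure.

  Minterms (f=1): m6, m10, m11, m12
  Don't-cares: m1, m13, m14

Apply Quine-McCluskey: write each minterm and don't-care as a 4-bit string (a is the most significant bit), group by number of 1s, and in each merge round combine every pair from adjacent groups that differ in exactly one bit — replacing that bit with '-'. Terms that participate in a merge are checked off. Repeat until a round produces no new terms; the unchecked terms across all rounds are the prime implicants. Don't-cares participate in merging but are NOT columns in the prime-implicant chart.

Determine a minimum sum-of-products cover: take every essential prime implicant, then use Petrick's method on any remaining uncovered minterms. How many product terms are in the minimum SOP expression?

[col 0] 0001, 0110*, 1010*, 1011*, 1100*, 1101*, 1110*
[col 1] -110, 1-10, 101-, 11-0, 110-
Prime implicants: -110, 0001, 1-10, 101-, 11-0, 110-
PI chart (minterm → PIs covering it):
  6 | -110  (sole → essential)
  10 | 1-10,101-
  11 | 101-  (sole → essential)
  12 | 11-0,110-
Essential prime implicants: -110, 101-
Petrick residual → 11-0
Minimum SOP uses 3 PIs: bcd' + ab'c + abd'

3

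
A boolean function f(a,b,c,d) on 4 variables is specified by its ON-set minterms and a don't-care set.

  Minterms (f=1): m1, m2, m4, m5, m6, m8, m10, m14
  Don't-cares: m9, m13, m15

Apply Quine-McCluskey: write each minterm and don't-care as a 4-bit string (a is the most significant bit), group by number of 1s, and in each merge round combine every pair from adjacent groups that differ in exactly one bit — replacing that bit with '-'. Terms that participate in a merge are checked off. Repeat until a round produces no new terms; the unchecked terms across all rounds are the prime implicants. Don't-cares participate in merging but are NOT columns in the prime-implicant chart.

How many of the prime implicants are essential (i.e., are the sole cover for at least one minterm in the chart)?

Round 0: 0001✓ 0010✓ 0100✓ 0101✓ 0110✓ 1000✓ 1001✓ 1010✓ 1101✓ 1110✓ 1111✓
Round 1: -001✓ -010✓ -101✓ -110✓ 0-01✓ 0-10✓ 01-0 010- 1-01✓ 1-10✓ 10-0 100- 11-1 111-
Round 2: --01 --10
PIs = {--01, --10, 01-0, 010-, 10-0, 100-, 11-1, 111-}
Coverage chart:
  m1: --01 ←essential
  m2: --10 ←essential
  m4: 01-0,010-
  m5: --01,010-
  m6: --10,01-0
  m8: 10-0,100-
  m10: --10,10-0
  m14: --10,111-
Essential: --01, --10

2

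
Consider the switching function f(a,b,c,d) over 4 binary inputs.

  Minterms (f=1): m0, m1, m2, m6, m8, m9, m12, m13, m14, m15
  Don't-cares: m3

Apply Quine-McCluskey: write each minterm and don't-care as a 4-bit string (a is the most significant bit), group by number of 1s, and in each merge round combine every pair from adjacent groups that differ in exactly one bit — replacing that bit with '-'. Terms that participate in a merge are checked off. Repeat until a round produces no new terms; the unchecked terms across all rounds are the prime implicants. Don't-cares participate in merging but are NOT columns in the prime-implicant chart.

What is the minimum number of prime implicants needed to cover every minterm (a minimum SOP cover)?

3

Round 0: 0000✓ 0001✓ 0010✓ 0011✓ 0110✓ 1000✓ 1001✓ 1100✓ 1101✓ 1110✓ 1111✓
Round 1: -000✓ -001✓ -110 0-10 00-0✓ 00-1✓ 000-✓ 001-✓ 1-00✓ 1-01✓ 100-✓ 11-0✓ 11-1✓ 110-✓ 111-✓
Round 2: -00- 00-- 1-0- 11--
PIs = {-00-, -110, 0-10, 00--, 1-0-, 11--}
Coverage chart:
  m0: -00-,00--
  m1: -00-,00--
  m2: 0-10,00--
  m6: -110,0-10
  m8: -00-,1-0-
  m9: -00-,1-0-
  m12: 1-0-,11--
  m13: 1-0-,11--
  m14: -110,11--
  m15: 11-- ←essential
Essential: 11--
Petrick residual → -00-, 0-10
Min cover (3 terms): b'c' + a'cd' + ab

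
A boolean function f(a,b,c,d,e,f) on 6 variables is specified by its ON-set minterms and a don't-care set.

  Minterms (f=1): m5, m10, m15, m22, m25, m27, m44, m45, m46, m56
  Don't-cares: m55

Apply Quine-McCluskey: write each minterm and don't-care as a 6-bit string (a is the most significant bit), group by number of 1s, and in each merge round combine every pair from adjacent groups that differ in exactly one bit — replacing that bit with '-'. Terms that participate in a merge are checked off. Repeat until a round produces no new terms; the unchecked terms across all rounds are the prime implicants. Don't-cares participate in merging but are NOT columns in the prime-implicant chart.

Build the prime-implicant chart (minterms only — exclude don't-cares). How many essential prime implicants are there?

Round 0: 000101 001010 001111 010110 011001✓ 011011✓ 101100✓ 101101✓ 101110✓ 110111 111000
Round 1: 0110-1 1011-0 10110-
PIs = {000101, 001010, 001111, 010110, 0110-1, 1011-0, 10110-, 110111, 111000}
Coverage chart:
  m5: 000101 ←essential
  m10: 001010 ←essential
  m15: 001111 ←essential
  m22: 010110 ←essential
  m25: 0110-1 ←essential
  m27: 0110-1 ←essential
  m44: 1011-0,10110-
  m45: 10110- ←essential
  m46: 1011-0 ←essential
  m56: 111000 ←essential
Essential: 000101, 001010, 001111, 010110, 0110-1, 1011-0, 10110-, 111000

8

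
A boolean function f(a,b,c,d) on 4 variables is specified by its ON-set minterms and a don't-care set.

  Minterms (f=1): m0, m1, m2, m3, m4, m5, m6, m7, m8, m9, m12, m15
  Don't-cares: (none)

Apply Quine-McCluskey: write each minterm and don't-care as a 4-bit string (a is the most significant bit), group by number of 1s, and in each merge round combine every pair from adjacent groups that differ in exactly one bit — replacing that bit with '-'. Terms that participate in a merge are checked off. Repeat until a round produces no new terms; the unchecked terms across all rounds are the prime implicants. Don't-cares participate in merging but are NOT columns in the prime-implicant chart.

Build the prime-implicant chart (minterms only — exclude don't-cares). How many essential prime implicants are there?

Round 0: 0000✓ 0001✓ 0010✓ 0011✓ 0100✓ 0101✓ 0110✓ 0111✓ 1000✓ 1001✓ 1100✓ 1111✓
Round 1: -000✓ -001✓ -100✓ -111 0-00✓ 0-01✓ 0-10✓ 0-11✓ 00-0✓ 00-1✓ 000-✓ 001-✓ 01-0✓ 01-1✓ 010-✓ 011-✓ 1-00✓ 100-✓
Round 2: --00 -00- 0--0✓ 0--1✓ 0-0-✓ 0-1-✓ 00--✓ 01--✓
Round 3: 0---
PIs = {--00, -00-, -111, 0---}
Coverage chart:
  m0: --00,-00-,0---
  m1: -00-,0---
  m2: 0--- ←essential
  m3: 0--- ←essential
  m4: --00,0---
  m5: 0--- ←essential
  m6: 0--- ←essential
  m7: -111,0---
  m8: --00,-00-
  m9: -00- ←essential
  m12: --00 ←essential
  m15: -111 ←essential
Essential: --00, -00-, -111, 0---

4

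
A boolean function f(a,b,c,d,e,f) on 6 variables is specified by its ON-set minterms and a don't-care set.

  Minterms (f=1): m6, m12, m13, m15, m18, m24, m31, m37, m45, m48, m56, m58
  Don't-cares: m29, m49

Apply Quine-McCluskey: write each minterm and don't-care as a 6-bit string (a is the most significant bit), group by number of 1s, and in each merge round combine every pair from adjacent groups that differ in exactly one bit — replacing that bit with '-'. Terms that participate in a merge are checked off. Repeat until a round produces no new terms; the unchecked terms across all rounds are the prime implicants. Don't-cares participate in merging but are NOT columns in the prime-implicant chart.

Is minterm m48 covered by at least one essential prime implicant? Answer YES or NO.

[col 0] 000110, 001100*, 001101*, 001111*, 010010, 011000*, 011101*, 011111*, 100101*, 101101*, 110000*, 110001*, 111000*, 111010*
[col 1] -01101, -11000, 0-1101*, 0-1111*, 0011-1*, 00110-, 0111-1*, 10-101, 11-000, 11000-, 1110-0
[col 2] 0-11-1
Prime implicants: -01101, -11000, 0-11-1, 000110, 00110-, 010010, 10-101, 11-000, 11000-, 1110-0
PI chart (minterm → PIs covering it):
  6 | 000110  (sole → essential)
  12 | 00110-  (sole → essential)
  13 | -01101,0-11-1,00110-
  15 | 0-11-1  (sole → essential)
  18 | 010010  (sole → essential)
  24 | -11000  (sole → essential)
  31 | 0-11-1  (sole → essential)
  37 | 10-101  (sole → essential)
  45 | -01101,10-101
  48 | 11-000,11000-
  56 | -11000,11-000,1110-0
  58 | 1110-0  (sole → essential)
Essential prime implicants: -11000, 0-11-1, 000110, 00110-, 010010, 10-101, 1110-0

NO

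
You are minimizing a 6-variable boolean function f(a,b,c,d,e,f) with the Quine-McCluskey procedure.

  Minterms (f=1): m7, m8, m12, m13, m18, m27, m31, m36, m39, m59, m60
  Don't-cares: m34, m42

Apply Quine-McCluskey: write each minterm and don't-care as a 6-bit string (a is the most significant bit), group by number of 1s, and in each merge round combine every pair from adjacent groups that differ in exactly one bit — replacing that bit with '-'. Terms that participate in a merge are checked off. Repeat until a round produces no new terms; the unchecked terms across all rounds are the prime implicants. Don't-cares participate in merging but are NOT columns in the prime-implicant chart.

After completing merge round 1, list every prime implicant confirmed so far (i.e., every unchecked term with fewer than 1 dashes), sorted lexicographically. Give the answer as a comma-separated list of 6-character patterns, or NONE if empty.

size-2^0 implicants → 000111(✓)  001000(✓)  001100(✓)  001101(✓)  010010  011011(✓)  011111(✓)  100010(✓)  100100  100111(✓)  101010(✓)  111011(✓)  111100
size-2^1 implicants → -00111  -11011  001-00  00110-  011-11  10-010
Unchecked terms (primes): -00111, -11011, 001-00, 00110-, 010010, 011-11, 10-010, 100100, 111100

010010, 100100, 111100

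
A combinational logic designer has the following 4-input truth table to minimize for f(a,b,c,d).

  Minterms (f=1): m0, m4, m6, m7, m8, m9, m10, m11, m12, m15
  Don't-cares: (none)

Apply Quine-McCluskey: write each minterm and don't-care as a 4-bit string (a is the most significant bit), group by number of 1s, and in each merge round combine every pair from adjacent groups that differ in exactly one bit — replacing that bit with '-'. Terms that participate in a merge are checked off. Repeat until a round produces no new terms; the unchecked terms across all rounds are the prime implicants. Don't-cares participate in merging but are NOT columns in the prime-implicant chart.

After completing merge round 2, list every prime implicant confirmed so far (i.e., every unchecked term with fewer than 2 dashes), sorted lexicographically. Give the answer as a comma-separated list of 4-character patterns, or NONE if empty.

-111, 01-0, 011-, 1-11

[col 0] 0000*, 0100*, 0110*, 0111*, 1000*, 1001*, 1010*, 1011*, 1100*, 1111*
[col 1] -000*, -100*, -111, 0-00*, 01-0, 011-, 1-00*, 1-11, 10-0*, 10-1*, 100-*, 101-*
[col 2] --00, 10--
Prime implicants: --00, -111, 01-0, 011-, 1-11, 10--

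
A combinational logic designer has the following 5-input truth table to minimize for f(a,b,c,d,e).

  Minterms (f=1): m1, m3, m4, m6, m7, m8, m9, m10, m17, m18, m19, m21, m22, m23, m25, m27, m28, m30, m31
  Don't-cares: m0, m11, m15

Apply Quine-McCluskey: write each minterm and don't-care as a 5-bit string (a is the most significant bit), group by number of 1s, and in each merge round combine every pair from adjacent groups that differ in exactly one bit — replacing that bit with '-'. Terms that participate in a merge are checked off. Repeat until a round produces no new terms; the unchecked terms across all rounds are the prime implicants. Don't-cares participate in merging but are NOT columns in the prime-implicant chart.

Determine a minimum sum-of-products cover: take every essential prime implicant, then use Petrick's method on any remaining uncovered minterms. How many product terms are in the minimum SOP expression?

7

size-2^0 implicants → 00000(✓)  00001(✓)  00011(✓)  00100(✓)  00110(✓)  00111(✓)  01000(✓)  01001(✓)  01010(✓)  01011(✓)  01111(✓)  10001(✓)  10010(✓)  10011(✓)  10101(✓)  10110(✓)  10111(✓)  11001(✓)  11011(✓)  11100(✓)  11110(✓)  11111(✓)
size-2^1 implicants → -0001(✓)  -0011(✓)  -0110(✓)  -0111(✓)  -1001(✓)  -1011(✓)  -1111(✓)  0-000(✓)  0-001(✓)  0-011(✓)  0-111(✓)  00-00  00-11(✓)  000-1(✓)  0000-(✓)  001-0  0011-(✓)  01-11(✓)  010-0(✓)  010-1(✓)  0100-(✓)  0101-(✓)  1-001(✓)  1-011(✓)  1-110(✓)  1-111(✓)  10-01(✓)  10-10(✓)  10-11(✓)  100-1(✓)  1001-(✓)  101-1(✓)  1011-(✓)  11-11(✓)  110-1(✓)  111-0  1111-(✓)
size-2^2 implicants → --001(✓)  --011(✓)  --111(✓)  -0-11(✓)  -00-1(✓)  -011-  -1-11(✓)  -10-1(✓)  0--11(✓)  0-0-1(✓)  0-00-  010--  1--11(✓)  1-0-1(✓)  1-11-  10--1  10-1-
size-2^3 implicants → ---11  --0-1
Unchecked terms (primes): ---11, --0-1, -011-, 0-00-, 00-00, 001-0, 010--, 1-11-, 10--1, 10-1-, 111-0
Minterm coverage:
  m1 ⊆ --0-1,0-00-
  m3 ⊆ ---11,--0-1
  m4 ⊆ 00-00,001-0
  m6 ⊆ -011-,001-0
  m7 ⊆ ---11,-011-
  m8 ⊆ 0-00-,010--
  m9 ⊆ --0-1,0-00-,010--
  m10 ⊆ 010-- [E]
  m17 ⊆ --0-1,10--1
  m18 ⊆ 10-1- [E]
  m19 ⊆ ---11,--0-1,10--1,10-1-
  m21 ⊆ 10--1 [E]
  m22 ⊆ -011-,1-11-,10-1-
  m23 ⊆ ---11,-011-,1-11-,10--1,10-1-
  m25 ⊆ --0-1 [E]
  m27 ⊆ ---11,--0-1
  m28 ⊆ 111-0 [E]
  m30 ⊆ 1-11-,111-0
  m31 ⊆ ---11,1-11-
E = {--0-1, 010--, 10--1, 10-1-, 111-0}
Petrick residual → ---11, 001-0
Cover = de + c'e + a'b'ce' + a'bc' + ab'e + ab'd + abce'  |cover|=7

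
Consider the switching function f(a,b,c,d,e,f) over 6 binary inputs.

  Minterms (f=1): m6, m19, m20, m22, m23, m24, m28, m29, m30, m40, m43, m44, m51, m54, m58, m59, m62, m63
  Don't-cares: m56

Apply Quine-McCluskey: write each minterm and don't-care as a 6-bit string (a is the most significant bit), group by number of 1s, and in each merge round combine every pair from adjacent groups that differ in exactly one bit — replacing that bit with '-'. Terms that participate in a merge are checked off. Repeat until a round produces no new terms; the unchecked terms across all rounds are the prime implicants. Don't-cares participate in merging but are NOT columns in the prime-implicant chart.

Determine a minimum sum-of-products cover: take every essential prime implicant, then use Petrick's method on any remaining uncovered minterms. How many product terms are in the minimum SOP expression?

10

[col 0] 000110*, 010011*, 010100*, 010110*, 010111*, 011000*, 011100*, 011101*, 011110*, 101000*, 101011*, 101100*, 110011*, 110110*, 111000*, 111010*, 111011*, 111110*, 111111*
[col 1] -10011, -10110*, -11000, -11110*, 0-0110, 01-100*, 01-110*, 010-11, 0101-0*, 01011-, 011-00, 0111-0*, 01110-, 1-1000, 1-1011, 101-00, 11-011, 11-110*, 111-10*, 111-11*, 1110-0, 11101-*, 11111-*
[col 2] -1-110, 01-1-0, 111-1-
Prime implicants: -1-110, -10011, -11000, 0-0110, 01-1-0, 010-11, 01011-, 011-00, 01110-, 1-1000, 1-1011, 101-00, 11-011, 111-1-, 1110-0
PI chart (minterm → PIs covering it):
  6 | 0-0110  (sole → essential)
  19 | -10011,010-11
  20 | 01-1-0  (sole → essential)
  22 | -1-110,0-0110,01-1-0,01011-
  23 | 010-11,01011-
  24 | -11000,011-00
  28 | 01-1-0,011-00,01110-
  29 | 01110-  (sole → essential)
  30 | -1-110,01-1-0
  40 | 1-1000,101-00
  43 | 1-1011  (sole → essential)
  44 | 101-00  (sole → essential)
  51 | -10011,11-011
  54 | -1-110  (sole → essential)
  58 | 111-1-,1110-0
  59 | 1-1011,11-011,111-1-
  62 | -1-110,111-1-
  63 | 111-1-  (sole → essential)
Essential prime implicants: -1-110, 0-0110, 01-1-0, 01110-, 1-1011, 101-00, 111-1-
Petrick residual → -10011, -11000, 010-11
Minimum SOP uses 10 PIs: bdef' + bc'd'ef + bcd'e'f' + a'c'def' + a'bdf' + a'bc'ef + a'bcde' + acd'ef + ab'ce'f' + abce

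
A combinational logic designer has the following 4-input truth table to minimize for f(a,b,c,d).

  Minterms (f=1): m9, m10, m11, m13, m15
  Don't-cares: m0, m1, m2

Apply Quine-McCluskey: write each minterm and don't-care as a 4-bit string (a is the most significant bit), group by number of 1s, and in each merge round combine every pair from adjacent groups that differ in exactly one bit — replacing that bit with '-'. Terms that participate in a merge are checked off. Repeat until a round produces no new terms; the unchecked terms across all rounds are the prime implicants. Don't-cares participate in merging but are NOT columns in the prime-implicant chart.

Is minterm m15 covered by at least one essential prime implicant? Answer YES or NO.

Round 0: 0000✓ 0001✓ 0010✓ 1001✓ 1010✓ 1011✓ 1101✓ 1111✓
Round 1: -001 -010 00-0 000- 1-01✓ 1-11✓ 10-1✓ 101- 11-1✓
Round 2: 1--1
PIs = {-001, -010, 00-0, 000-, 1--1, 101-}
Coverage chart:
  m9: -001,1--1
  m10: -010,101-
  m11: 1--1,101-
  m13: 1--1 ←essential
  m15: 1--1 ←essential
Essential: 1--1

YES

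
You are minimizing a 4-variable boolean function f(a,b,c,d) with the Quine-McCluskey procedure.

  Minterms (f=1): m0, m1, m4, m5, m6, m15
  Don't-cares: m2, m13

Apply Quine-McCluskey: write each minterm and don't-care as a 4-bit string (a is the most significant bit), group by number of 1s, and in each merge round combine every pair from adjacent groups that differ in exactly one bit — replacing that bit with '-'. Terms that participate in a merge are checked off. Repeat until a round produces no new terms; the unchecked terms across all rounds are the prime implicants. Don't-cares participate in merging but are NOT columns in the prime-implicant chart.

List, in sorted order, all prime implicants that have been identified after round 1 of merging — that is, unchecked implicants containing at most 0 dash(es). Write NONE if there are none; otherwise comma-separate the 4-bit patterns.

NONE

[col 0] 0000*, 0001*, 0010*, 0100*, 0101*, 0110*, 1101*, 1111*
[col 1] -101, 0-00*, 0-01*, 0-10*, 00-0*, 000-*, 01-0*, 010-*, 11-1
[col 2] 0--0, 0-0-
Prime implicants: -101, 0--0, 0-0-, 11-1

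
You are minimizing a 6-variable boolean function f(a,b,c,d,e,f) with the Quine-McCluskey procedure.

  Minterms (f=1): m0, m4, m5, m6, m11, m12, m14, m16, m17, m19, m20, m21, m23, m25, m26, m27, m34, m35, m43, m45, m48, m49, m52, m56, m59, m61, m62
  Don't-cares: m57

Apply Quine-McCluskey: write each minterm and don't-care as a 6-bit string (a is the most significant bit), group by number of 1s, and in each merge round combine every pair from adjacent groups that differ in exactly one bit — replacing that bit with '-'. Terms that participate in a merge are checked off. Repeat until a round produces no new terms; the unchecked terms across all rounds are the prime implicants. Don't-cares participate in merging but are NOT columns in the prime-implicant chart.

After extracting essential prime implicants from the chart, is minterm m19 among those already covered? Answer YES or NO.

YES

size-2^0 implicants → 000000(✓)  000100(✓)  000101(✓)  000110(✓)  001011(✓)  001100(✓)  001110(✓)  010000(✓)  010001(✓)  010011(✓)  010100(✓)  010101(✓)  010111(✓)  011001(✓)  011010(✓)  011011(✓)  100010(✓)  100011(✓)  101011(✓)  101101(✓)  110000(✓)  110001(✓)  110100(✓)  111000(✓)  111001(✓)  111011(✓)  111101(✓)  111110
size-2^1 implicants → -01011(✓)  -10000(✓)  -10001(✓)  -10100(✓)  -11001(✓)  -11011(✓)  0-0000(✓)  0-0100(✓)  0-0101(✓)  0-1011(✓)  00-100(✓)  00-110(✓)  000-00(✓)  0001-0(✓)  00010-(✓)  0011-0(✓)  01-001(✓)  01-011(✓)  010-00(✓)  010-01(✓)  010-11(✓)  0100-1(✓)  01000-(✓)  0101-1(✓)  01010-(✓)  0110-1(✓)  01101-  1-1011(✓)  1-1101  10-011  10001-  11-000(✓)  11-001(✓)  110-00(✓)  11000-(✓)  111-01  1110-1(✓)  11100-(✓)
size-2^2 implicants → --1011  -1-001  -10-00  -1000-  -110-1  0-0-00  0-010-  00-1-0  01-0-1  010--1  010-0-  11-00-
Unchecked terms (primes): --1011, -1-001, -10-00, -1000-, -110-1, 0-0-00, 0-010-, 00-1-0, 01-0-1, 010--1, 010-0-, 01101-, 1-1101, 10-011, 10001-, 11-00-, 111-01, 111110
Minterm coverage:
  m0 ⊆ 0-0-00 [E]
  m4 ⊆ 0-0-00,0-010-,00-1-0
  m5 ⊆ 0-010- [E]
  m6 ⊆ 00-1-0 [E]
  m11 ⊆ --1011 [E]
  m12 ⊆ 00-1-0 [E]
  m14 ⊆ 00-1-0 [E]
  m16 ⊆ -10-00,-1000-,0-0-00,010-0-
  m17 ⊆ -1-001,-1000-,01-0-1,010--1,010-0-
  m19 ⊆ 01-0-1,010--1
  m20 ⊆ -10-00,0-0-00,0-010-,010-0-
  m21 ⊆ 0-010-,010--1,010-0-
  m23 ⊆ 010--1 [E]
  m25 ⊆ -1-001,-110-1,01-0-1
  m26 ⊆ 01101- [E]
  m27 ⊆ --1011,-110-1,01-0-1,01101-
  m34 ⊆ 10001- [E]
  m35 ⊆ 10-011,10001-
  m43 ⊆ --1011,10-011
  m45 ⊆ 1-1101 [E]
  m48 ⊆ -10-00,-1000-,11-00-
  m49 ⊆ -1-001,-1000-,11-00-
  m52 ⊆ -10-00 [E]
  m56 ⊆ 11-00- [E]
  m59 ⊆ --1011,-110-1
  m61 ⊆ 1-1101,111-01
  m62 ⊆ 111110 [E]
E = {--1011, -10-00, 0-0-00, 0-010-, 00-1-0, 010--1, 01101-, 1-1101, 10001-, 11-00-, 111110}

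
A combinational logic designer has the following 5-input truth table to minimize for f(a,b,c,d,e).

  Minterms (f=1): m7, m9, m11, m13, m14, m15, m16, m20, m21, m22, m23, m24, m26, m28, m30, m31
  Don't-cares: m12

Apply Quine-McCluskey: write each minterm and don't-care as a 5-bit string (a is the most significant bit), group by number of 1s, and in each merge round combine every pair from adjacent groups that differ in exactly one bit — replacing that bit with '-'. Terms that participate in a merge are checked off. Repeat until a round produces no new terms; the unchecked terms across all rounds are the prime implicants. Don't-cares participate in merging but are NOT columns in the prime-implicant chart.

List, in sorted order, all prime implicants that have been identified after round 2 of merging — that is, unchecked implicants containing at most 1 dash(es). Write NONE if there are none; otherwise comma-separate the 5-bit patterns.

size-2^0 implicants → 00111(✓)  01001(✓)  01011(✓)  01100(✓)  01101(✓)  01110(✓)  01111(✓)  10000(✓)  10100(✓)  10101(✓)  10110(✓)  10111(✓)  11000(✓)  11010(✓)  11100(✓)  11110(✓)  11111(✓)
size-2^1 implicants → -0111(✓)  -1100(✓)  -1110(✓)  -1111(✓)  0-111(✓)  01-01(✓)  01-11(✓)  010-1(✓)  011-0(✓)  011-1(✓)  0110-(✓)  0111-(✓)  1-000(✓)  1-100(✓)  1-110(✓)  1-111(✓)  10-00(✓)  101-0(✓)  101-1(✓)  1010-(✓)  1011-(✓)  11-00(✓)  11-10(✓)  110-0(✓)  111-0(✓)  1111-(✓)
size-2^2 implicants → --111  -11-0  -111-  01--1  011--  1--00  1-1-0  1-11-  101--  11--0
Unchecked terms (primes): --111, -11-0, -111-, 01--1, 011--, 1--00, 1-1-0, 1-11-, 101--, 11--0

NONE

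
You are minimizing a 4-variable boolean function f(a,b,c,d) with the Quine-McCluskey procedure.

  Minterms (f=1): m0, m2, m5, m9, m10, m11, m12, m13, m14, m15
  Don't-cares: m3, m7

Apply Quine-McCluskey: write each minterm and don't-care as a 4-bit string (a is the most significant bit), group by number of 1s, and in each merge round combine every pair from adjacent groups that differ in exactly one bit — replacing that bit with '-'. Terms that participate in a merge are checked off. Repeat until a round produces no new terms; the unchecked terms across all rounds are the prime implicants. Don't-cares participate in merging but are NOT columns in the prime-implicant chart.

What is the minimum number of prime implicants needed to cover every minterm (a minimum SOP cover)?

5

[col 0] 0000*, 0010*, 0011*, 0101*, 0111*, 1001*, 1010*, 1011*, 1100*, 1101*, 1110*, 1111*
[col 1] -010*, -011*, -101*, -111*, 0-11*, 00-0, 001-*, 01-1*, 1-01*, 1-10*, 1-11*, 10-1*, 101-*, 11-0*, 11-1*, 110-*, 111-*
[col 2] --11, -01-, -1-1, 1--1, 1-1-, 11--
Prime implicants: --11, -01-, -1-1, 00-0, 1--1, 1-1-, 11--
PI chart (minterm → PIs covering it):
  0 | 00-0  (sole → essential)
  2 | -01-,00-0
  5 | -1-1  (sole → essential)
  9 | 1--1  (sole → essential)
  10 | -01-,1-1-
  11 | --11,-01-,1--1,1-1-
  12 | 11--  (sole → essential)
  13 | -1-1,1--1,11--
  14 | 1-1-,11--
  15 | --11,-1-1,1--1,1-1-,11--
Essential prime implicants: -1-1, 00-0, 1--1, 11--
Petrick residual → -01-
Minimum SOP uses 5 PIs: b'c + bd + a'b'd' + ad + ab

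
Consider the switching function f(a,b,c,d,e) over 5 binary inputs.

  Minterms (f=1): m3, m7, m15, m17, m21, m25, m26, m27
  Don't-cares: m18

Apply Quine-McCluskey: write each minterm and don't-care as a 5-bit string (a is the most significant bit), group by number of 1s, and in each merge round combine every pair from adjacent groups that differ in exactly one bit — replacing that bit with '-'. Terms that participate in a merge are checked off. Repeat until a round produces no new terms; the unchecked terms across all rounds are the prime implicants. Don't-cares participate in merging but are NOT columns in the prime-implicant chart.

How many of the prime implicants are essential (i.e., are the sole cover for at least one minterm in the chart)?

3

Round 0: 00011✓ 00111✓ 01111✓ 10001✓ 10010✓ 10101✓ 11001✓ 11010✓ 11011✓
Round 1: 0-111 00-11 1-001 1-010 10-01 110-1 1101-
PIs = {0-111, 00-11, 1-001, 1-010, 10-01, 110-1, 1101-}
Coverage chart:
  m3: 00-11 ←essential
  m7: 0-111,00-11
  m15: 0-111 ←essential
  m17: 1-001,10-01
  m21: 10-01 ←essential
  m25: 1-001,110-1
  m26: 1-010,1101-
  m27: 110-1,1101-
Essential: 0-111, 00-11, 10-01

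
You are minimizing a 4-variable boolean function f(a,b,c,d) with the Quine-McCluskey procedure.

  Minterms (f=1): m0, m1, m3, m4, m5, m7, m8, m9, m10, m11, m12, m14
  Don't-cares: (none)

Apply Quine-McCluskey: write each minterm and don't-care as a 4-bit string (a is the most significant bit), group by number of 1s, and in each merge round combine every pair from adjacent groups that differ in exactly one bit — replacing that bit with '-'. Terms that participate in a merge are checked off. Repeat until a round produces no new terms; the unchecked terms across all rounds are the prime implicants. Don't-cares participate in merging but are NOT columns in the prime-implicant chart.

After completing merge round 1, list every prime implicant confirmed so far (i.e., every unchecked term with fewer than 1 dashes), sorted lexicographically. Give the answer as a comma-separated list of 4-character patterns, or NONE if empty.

NONE

Round 0: 0000✓ 0001✓ 0011✓ 0100✓ 0101✓ 0111✓ 1000✓ 1001✓ 1010✓ 1011✓ 1100✓ 1110✓
Round 1: -000✓ -001✓ -011✓ -100✓ 0-00✓ 0-01✓ 0-11✓ 00-1✓ 000-✓ 01-1✓ 010-✓ 1-00✓ 1-10✓ 10-0✓ 10-1✓ 100-✓ 101-✓ 11-0✓
Round 2: --00 -0-1 -00- 0--1 0-0- 1--0 10--
PIs = {--00, -0-1, -00-, 0--1, 0-0-, 1--0, 10--}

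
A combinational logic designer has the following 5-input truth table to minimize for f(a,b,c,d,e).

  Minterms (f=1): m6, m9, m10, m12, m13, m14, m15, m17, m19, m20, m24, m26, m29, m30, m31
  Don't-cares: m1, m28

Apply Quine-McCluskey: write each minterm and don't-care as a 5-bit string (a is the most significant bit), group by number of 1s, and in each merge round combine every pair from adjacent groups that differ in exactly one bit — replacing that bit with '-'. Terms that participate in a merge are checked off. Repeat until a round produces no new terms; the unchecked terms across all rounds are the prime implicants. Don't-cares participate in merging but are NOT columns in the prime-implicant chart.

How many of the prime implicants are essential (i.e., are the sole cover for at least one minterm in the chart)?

6

Round 0: 00001✓ 00110✓ 01001✓ 01010✓ 01100✓ 01101✓ 01110✓ 01111✓ 10001✓ 10011✓ 10100✓ 11000✓ 11010✓ 11100✓ 11101✓ 11110✓ 11111✓
Round 1: -0001 -1010✓ -1100✓ -1101✓ -1110✓ -1111✓ 0-001 0-110 01-01 01-10✓ 011-0✓ 011-1✓ 0110-✓ 0111-✓ 1-100 100-1 11-00✓ 11-10✓ 110-0✓ 111-0✓ 111-1✓ 1110-✓ 1111-✓
Round 2: -1-10 -11-0✓ -11-1✓ -110-✓ -111-✓ 011--✓ 11--0 111--✓
Round 3: -11--
PIs = {-0001, -1-10, -11--, 0-001, 0-110, 01-01, 1-100, 100-1, 11--0}
Coverage chart:
  m6: 0-110 ←essential
  m9: 0-001,01-01
  m10: -1-10 ←essential
  m12: -11-- ←essential
  m13: -11--,01-01
  m14: -1-10,-11--,0-110
  m15: -11-- ←essential
  m17: -0001,100-1
  m19: 100-1 ←essential
  m20: 1-100 ←essential
  m24: 11--0 ←essential
  m26: -1-10,11--0
  m29: -11-- ←essential
  m30: -1-10,-11--,11--0
  m31: -11-- ←essential
Essential: -1-10, -11--, 0-110, 1-100, 100-1, 11--0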